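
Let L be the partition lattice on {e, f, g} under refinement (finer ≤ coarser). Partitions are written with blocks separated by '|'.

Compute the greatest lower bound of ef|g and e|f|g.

The meet (common refinement) of ef|g and e|f|g intersects blocks pairwise, giving e|f|g.

e|f|g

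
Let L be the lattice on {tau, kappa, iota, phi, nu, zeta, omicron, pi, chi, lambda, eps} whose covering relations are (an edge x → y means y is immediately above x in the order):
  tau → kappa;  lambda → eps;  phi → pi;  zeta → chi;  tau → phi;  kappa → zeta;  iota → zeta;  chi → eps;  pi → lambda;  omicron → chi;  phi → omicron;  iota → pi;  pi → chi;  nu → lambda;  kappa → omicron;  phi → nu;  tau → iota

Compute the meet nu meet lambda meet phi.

Common lower bounds of {nu, lambda, phi}: phi, tau.
The greatest among these is phi.

phi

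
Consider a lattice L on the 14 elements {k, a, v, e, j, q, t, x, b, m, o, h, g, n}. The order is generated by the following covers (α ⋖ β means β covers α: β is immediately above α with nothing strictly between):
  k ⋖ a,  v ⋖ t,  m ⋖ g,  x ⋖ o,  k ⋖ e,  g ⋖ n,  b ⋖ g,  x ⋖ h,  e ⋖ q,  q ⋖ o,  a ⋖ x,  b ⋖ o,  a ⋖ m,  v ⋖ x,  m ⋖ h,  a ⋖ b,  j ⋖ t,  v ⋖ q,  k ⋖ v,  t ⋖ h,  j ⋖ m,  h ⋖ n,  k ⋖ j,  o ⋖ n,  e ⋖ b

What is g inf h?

Common lower bounds of {g, h}: a, j, k, m.
The greatest among these is m.

m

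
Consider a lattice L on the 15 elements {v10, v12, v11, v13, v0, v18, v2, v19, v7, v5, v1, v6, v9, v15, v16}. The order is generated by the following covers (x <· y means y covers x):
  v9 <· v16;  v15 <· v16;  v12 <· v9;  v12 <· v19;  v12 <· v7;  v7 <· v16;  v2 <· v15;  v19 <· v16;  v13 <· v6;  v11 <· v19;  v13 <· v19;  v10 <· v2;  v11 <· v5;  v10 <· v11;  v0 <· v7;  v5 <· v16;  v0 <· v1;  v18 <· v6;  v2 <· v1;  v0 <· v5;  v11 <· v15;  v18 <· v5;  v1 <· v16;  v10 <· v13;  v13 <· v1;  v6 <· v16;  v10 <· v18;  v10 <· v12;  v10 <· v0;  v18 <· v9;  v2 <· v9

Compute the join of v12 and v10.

v12

Common upper bounds of {v12, v10}: v12, v16, v19, v7, v9.
The least among these is v12.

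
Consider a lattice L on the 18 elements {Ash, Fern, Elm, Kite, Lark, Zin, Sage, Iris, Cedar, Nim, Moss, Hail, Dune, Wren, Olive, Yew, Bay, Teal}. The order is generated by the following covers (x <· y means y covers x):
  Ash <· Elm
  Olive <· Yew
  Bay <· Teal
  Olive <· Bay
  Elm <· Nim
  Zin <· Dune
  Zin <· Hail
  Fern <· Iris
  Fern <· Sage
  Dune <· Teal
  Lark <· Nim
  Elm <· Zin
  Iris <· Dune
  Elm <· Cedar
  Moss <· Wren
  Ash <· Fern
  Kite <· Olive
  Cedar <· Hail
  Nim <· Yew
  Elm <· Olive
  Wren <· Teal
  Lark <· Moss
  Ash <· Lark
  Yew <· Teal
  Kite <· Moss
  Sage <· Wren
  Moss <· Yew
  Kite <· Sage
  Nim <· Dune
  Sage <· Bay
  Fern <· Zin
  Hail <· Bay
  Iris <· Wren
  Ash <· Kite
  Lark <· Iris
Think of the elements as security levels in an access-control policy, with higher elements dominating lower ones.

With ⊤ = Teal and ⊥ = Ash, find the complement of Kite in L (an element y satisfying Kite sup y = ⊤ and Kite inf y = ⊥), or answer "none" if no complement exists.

Dune

Need y with Kite ∨ y = Teal and Kite ∧ y = Ash.
Checking each element gives: Dune.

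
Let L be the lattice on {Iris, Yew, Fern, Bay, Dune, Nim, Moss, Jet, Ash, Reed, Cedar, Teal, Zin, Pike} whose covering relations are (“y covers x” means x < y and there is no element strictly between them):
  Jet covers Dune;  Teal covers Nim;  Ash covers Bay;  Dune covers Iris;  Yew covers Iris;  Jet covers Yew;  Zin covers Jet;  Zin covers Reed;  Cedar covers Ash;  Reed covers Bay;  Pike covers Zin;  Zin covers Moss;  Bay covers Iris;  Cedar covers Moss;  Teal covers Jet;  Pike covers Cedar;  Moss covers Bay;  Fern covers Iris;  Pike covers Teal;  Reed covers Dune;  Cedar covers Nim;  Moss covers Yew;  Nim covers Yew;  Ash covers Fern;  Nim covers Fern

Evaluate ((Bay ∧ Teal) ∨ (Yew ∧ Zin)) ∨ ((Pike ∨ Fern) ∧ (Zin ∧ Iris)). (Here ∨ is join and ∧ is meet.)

Yew

Bay ∧ Teal = Iris
Yew ∧ Zin = Yew
Iris ∨ Yew = Yew
Pike ∨ Fern = Pike
Zin ∧ Iris = Iris
Pike ∧ Iris = Iris
Yew ∨ Iris = Yew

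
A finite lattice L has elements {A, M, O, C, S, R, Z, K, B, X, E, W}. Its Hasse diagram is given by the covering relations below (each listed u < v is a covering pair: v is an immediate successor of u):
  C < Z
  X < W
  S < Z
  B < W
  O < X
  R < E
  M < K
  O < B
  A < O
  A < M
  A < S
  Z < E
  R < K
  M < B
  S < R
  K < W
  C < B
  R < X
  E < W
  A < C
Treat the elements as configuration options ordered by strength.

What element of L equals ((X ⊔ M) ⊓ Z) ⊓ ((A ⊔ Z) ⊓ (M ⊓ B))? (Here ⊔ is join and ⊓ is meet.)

A

X ∨ M = W
W ∧ Z = Z
A ∨ Z = Z
M ∧ B = M
Z ∧ M = A
Z ∧ A = A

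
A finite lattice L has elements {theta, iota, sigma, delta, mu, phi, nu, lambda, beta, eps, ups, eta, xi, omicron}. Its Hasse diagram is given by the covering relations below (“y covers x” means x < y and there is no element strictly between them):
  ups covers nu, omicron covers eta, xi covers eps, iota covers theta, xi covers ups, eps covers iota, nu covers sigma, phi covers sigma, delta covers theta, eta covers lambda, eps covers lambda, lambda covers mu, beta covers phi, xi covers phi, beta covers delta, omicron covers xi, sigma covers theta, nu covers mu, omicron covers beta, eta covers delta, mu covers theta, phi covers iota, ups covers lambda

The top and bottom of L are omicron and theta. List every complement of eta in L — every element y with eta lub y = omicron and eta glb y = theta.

Need y with eta ∨ y = omicron and eta ∧ y = theta.
Checking each element gives: iota, phi, sigma.

iota, phi, sigma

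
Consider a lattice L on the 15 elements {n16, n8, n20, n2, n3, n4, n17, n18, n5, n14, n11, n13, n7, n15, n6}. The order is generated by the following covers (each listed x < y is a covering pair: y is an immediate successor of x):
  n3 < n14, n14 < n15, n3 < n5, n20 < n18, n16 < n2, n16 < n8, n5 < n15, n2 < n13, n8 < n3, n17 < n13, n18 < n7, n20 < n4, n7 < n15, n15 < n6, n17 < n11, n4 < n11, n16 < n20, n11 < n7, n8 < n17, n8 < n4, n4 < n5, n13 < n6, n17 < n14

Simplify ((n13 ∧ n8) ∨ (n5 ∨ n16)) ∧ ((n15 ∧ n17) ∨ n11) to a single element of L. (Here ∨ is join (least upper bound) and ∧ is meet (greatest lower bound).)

n13 ∧ n8 = n8
n5 ∨ n16 = n5
n8 ∨ n5 = n5
n15 ∧ n17 = n17
n17 ∨ n11 = n11
n5 ∧ n11 = n4

n4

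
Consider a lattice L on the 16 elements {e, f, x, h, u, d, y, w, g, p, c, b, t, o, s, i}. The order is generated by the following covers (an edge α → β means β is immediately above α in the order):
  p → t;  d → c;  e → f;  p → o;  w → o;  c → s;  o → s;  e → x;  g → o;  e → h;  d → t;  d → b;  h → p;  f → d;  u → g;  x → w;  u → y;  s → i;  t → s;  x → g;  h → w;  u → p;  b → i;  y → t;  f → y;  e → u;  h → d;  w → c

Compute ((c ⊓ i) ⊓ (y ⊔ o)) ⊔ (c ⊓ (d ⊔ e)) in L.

c

c ∧ i = c
y ∨ o = s
c ∧ s = c
d ∨ e = d
c ∧ d = d
c ∨ d = c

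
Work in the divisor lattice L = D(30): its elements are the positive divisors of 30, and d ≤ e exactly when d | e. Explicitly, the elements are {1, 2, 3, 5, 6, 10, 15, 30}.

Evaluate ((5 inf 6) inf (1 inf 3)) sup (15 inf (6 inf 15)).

3

5 ∧ 6 = 1
1 ∧ 3 = 1
1 ∧ 1 = 1
6 ∧ 15 = 3
15 ∧ 3 = 3
1 ∨ 3 = 3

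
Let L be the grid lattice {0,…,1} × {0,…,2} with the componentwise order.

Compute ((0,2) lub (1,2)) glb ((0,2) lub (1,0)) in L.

(1,2)

(0,2) ∨ (1,2) = (1,2)
(0,2) ∨ (1,0) = (1,2)
(1,2) ∧ (1,2) = (1,2)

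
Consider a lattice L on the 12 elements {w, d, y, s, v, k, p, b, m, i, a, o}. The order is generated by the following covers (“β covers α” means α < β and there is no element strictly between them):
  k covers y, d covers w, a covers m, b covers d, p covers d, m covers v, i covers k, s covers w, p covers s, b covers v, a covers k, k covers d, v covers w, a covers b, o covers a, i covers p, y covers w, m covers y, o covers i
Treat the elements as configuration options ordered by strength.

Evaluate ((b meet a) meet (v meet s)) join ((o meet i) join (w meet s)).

b ∧ a = b
v ∧ s = w
b ∧ w = w
o ∧ i = i
w ∧ s = w
i ∨ w = i
w ∨ i = i

i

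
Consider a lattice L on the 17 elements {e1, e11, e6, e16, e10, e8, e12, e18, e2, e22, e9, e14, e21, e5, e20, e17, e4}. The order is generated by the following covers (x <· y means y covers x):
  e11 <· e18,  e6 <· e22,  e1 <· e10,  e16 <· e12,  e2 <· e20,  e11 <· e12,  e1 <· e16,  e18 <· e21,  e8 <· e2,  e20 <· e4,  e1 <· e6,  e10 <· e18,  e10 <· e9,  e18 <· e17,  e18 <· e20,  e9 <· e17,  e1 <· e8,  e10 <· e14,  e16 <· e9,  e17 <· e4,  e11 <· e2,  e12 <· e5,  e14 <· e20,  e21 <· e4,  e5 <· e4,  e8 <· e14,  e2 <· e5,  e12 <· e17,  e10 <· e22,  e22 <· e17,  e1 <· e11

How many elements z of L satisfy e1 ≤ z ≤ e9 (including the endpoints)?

4

The interval [e1, e9] = {e1, e10, e16, e9}, which has 4 elements.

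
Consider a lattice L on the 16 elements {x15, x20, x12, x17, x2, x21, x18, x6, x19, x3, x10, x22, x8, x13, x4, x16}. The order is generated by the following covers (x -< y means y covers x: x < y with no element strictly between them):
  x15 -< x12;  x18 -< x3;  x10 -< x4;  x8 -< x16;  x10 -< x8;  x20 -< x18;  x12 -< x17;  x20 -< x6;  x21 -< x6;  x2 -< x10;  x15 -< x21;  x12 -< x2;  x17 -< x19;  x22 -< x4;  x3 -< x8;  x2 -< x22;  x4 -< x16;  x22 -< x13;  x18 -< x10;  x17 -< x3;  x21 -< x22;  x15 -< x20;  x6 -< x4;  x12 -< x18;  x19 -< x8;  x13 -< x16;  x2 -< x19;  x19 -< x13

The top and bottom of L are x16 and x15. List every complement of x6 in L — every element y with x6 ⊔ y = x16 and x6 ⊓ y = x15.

Need y with x6 ∨ y = x16 and x6 ∧ y = x15.
Checking each element gives: x17, x19.

x17, x19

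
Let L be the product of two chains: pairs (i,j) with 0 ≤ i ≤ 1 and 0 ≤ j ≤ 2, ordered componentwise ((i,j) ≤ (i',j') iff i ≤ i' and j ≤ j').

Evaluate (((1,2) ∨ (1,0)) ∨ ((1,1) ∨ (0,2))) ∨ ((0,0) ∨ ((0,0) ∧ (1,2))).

(1,2)

(1,2) ∨ (1,0) = (1,2)
(1,1) ∨ (0,2) = (1,2)
(1,2) ∨ (1,2) = (1,2)
(0,0) ∧ (1,2) = (0,0)
(0,0) ∨ (0,0) = (0,0)
(1,2) ∨ (0,0) = (1,2)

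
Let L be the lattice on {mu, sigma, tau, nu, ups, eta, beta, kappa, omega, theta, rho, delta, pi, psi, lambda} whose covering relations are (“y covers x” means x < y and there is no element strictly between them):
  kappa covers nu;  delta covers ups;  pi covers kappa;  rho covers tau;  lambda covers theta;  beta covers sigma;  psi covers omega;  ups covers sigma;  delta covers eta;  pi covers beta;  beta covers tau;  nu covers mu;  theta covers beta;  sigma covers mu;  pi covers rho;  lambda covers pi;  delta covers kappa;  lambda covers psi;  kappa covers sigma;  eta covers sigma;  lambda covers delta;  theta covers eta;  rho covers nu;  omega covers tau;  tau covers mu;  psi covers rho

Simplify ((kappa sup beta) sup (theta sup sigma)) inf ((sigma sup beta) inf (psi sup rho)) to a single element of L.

tau

kappa ∨ beta = pi
theta ∨ sigma = theta
pi ∨ theta = lambda
sigma ∨ beta = beta
psi ∨ rho = psi
beta ∧ psi = tau
lambda ∧ tau = tau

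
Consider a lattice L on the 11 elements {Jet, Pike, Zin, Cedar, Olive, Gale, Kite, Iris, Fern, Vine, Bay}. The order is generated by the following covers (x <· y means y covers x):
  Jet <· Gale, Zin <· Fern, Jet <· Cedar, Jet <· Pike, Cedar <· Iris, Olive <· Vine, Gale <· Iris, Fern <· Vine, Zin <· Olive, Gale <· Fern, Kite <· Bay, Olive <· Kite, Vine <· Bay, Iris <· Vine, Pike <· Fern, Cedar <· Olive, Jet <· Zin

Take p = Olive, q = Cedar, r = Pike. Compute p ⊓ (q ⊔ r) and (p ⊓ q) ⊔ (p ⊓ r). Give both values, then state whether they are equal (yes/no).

Olive; Cedar; no

q ⊔ r = Vine, so p ⊓ (q ⊔ r) = Olive ⊓ Vine = Olive.
p ⊓ q = Cedar and p ⊓ r = Jet, so (p ⊓ q) ⊔ (p ⊓ r) = Cedar ⊔ Jet = Cedar.
Equal: no.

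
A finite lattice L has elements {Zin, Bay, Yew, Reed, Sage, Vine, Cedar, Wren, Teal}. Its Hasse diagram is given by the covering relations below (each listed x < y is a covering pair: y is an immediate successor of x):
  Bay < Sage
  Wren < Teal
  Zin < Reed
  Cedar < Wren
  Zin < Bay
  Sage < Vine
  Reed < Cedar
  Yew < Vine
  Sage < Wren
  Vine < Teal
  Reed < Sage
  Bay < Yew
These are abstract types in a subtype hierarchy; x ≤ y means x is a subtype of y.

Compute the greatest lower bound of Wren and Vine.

Sage

Common lower bounds of {Wren, Vine}: Bay, Reed, Sage, Zin.
The greatest among these is Sage.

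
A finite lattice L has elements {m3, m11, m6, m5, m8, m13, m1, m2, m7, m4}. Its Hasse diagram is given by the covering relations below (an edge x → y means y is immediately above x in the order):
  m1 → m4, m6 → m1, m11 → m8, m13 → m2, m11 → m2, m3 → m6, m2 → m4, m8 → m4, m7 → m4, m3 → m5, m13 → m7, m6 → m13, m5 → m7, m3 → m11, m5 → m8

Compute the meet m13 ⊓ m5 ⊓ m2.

m3

Common lower bounds of {m13, m5, m2}: m3.
The greatest among these is m3.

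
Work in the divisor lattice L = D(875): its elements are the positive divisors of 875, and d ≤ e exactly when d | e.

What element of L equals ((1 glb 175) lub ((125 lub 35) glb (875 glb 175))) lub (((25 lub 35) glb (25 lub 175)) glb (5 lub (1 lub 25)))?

175

1 ∧ 175 = 1
125 ∨ 35 = 875
875 ∧ 175 = 175
875 ∧ 175 = 175
1 ∨ 175 = 175
25 ∨ 35 = 175
25 ∨ 175 = 175
175 ∧ 175 = 175
1 ∨ 25 = 25
5 ∨ 25 = 25
175 ∧ 25 = 25
175 ∨ 25 = 175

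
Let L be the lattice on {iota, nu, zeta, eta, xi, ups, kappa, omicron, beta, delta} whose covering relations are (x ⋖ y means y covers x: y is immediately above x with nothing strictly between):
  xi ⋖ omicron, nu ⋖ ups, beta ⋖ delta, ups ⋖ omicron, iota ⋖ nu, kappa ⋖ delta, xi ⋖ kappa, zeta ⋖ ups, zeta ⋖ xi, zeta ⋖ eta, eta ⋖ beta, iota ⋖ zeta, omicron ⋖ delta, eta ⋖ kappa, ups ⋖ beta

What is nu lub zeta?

ups

Common upper bounds of {nu, zeta}: beta, delta, omicron, ups.
The least among these is ups.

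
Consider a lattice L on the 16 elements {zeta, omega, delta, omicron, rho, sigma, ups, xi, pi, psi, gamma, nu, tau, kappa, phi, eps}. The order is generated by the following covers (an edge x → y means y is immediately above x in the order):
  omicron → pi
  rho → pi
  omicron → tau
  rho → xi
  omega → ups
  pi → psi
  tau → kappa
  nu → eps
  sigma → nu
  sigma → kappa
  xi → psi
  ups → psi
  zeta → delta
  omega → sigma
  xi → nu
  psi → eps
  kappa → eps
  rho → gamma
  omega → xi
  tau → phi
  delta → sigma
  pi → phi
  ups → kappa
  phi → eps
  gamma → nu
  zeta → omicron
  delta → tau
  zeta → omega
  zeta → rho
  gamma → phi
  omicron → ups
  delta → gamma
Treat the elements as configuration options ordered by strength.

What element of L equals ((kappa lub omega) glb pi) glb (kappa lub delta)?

kappa ∨ omega = kappa
kappa ∧ pi = omicron
kappa ∨ delta = kappa
omicron ∧ kappa = omicron

omicron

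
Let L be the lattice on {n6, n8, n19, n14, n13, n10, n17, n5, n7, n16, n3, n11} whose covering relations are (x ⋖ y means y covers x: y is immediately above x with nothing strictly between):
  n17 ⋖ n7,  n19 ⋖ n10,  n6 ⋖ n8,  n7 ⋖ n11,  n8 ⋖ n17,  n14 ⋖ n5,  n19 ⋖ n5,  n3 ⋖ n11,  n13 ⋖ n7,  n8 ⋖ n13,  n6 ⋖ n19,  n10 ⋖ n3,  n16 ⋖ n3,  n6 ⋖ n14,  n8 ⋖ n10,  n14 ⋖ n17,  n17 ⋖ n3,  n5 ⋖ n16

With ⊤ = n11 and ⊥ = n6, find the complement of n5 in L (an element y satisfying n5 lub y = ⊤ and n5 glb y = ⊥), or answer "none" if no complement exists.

n13

Need y with n5 ∨ y = n11 and n5 ∧ y = n6.
Checking each element gives: n13.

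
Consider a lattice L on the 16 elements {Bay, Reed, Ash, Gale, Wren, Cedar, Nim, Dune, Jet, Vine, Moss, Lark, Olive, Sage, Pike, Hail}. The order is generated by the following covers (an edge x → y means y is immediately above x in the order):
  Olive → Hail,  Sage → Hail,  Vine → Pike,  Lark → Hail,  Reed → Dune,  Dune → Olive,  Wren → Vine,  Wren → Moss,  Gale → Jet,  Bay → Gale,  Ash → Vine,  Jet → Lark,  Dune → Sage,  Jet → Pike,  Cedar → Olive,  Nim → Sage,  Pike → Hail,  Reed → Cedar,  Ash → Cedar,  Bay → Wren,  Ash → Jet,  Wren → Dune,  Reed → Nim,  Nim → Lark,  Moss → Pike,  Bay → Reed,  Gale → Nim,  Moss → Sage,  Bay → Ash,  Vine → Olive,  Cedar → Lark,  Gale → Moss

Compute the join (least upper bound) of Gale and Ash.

Common upper bounds of {Gale, Ash}: Hail, Jet, Lark, Pike.
The least among these is Jet.

Jet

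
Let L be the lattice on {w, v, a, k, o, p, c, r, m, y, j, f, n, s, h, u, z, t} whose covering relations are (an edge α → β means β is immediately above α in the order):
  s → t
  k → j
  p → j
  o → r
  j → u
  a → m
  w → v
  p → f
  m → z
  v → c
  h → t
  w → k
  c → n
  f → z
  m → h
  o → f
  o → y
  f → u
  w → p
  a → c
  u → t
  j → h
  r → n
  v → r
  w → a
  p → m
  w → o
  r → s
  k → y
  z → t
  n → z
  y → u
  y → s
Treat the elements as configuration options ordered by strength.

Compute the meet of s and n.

Common lower bounds of {s, n}: o, r, v, w.
The greatest among these is r.

r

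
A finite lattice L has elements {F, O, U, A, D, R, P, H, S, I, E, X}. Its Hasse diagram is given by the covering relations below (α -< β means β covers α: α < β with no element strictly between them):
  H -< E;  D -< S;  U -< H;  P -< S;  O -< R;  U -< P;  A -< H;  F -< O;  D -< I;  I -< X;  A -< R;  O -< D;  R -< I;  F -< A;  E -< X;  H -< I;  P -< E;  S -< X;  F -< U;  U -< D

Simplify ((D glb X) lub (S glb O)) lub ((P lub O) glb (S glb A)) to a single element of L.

D

D ∧ X = D
S ∧ O = O
D ∨ O = D
P ∨ O = S
S ∧ A = F
S ∧ F = F
D ∨ F = D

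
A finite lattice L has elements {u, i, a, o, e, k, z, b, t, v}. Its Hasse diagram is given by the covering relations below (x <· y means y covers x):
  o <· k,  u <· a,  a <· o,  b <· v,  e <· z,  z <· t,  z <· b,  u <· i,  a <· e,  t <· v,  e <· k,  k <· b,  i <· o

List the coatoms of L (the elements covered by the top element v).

b, t

The coatoms are exactly the elements covered by v: b, t.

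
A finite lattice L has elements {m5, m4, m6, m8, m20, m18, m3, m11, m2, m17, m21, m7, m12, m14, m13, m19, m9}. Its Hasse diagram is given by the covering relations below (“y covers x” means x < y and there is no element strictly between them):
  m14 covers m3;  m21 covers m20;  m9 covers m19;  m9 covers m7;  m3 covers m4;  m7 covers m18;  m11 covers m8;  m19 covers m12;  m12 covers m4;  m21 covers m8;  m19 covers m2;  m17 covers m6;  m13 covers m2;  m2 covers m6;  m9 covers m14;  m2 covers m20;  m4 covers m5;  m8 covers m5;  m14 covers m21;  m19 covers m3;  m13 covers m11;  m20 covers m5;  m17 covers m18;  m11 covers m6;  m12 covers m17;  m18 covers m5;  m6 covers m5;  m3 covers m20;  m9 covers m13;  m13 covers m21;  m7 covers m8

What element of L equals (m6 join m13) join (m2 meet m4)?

m13

m6 ∨ m13 = m13
m2 ∧ m4 = m5
m13 ∨ m5 = m13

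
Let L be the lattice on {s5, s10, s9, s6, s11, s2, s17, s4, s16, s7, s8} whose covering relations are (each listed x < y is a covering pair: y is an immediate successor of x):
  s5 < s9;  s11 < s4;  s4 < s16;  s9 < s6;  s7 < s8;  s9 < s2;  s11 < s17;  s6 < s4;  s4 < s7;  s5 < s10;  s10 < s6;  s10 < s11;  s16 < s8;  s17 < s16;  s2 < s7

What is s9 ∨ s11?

s4

Common upper bounds of {s9, s11}: s16, s4, s7, s8.
The least among these is s4.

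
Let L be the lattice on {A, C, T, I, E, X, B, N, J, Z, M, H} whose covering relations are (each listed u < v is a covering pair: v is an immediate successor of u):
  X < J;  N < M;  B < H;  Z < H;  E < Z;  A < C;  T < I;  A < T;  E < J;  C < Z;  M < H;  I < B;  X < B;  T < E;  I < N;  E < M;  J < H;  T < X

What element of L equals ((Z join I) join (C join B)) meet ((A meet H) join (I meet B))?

I

Z ∨ I = H
C ∨ B = H
H ∨ H = H
A ∧ H = A
I ∧ B = I
A ∨ I = I
H ∧ I = I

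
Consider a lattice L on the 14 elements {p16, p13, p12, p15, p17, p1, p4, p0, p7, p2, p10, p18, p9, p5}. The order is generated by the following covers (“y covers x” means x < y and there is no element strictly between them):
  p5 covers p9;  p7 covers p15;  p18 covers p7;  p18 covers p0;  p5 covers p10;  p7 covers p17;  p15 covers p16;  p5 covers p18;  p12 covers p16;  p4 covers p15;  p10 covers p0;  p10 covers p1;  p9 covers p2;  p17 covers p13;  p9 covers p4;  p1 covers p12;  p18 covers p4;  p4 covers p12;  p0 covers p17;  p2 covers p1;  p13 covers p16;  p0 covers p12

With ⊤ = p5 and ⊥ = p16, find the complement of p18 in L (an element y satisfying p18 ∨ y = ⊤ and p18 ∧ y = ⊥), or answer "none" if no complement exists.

none

For every candidate y, either p18 ∨ y ≠ p5 or p18 ∧ y ≠ p16; no complement exists.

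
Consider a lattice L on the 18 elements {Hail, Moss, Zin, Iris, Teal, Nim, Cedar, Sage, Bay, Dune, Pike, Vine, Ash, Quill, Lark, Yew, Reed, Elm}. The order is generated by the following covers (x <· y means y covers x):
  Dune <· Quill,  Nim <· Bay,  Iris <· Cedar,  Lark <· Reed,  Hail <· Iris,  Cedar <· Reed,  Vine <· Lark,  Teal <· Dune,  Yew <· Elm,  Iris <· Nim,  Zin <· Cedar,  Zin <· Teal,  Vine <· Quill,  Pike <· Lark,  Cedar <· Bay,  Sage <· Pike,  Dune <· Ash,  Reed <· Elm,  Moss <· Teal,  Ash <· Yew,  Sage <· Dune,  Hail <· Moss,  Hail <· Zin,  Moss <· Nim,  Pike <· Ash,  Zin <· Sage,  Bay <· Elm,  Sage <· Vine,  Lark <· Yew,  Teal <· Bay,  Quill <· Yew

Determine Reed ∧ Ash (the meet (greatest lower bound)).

Common lower bounds of {Reed, Ash}: Hail, Pike, Sage, Zin.
The greatest among these is Pike.

Pike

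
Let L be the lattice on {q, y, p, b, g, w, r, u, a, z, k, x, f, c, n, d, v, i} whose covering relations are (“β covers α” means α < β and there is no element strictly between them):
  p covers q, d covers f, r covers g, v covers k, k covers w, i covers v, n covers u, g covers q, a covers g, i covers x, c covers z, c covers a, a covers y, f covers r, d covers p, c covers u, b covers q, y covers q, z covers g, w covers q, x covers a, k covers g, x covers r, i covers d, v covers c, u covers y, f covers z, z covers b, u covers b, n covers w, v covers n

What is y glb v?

y

Common lower bounds of {y, v}: q, y.
The greatest among these is y.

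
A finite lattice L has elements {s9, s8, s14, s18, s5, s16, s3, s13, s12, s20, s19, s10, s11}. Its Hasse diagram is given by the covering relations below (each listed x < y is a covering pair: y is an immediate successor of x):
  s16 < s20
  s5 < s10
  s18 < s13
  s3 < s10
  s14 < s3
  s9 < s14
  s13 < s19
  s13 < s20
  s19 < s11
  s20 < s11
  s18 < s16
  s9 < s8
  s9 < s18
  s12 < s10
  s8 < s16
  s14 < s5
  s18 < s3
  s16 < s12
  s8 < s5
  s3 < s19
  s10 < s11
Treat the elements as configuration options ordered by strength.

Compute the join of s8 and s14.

Common upper bounds of {s8, s14}: s10, s11, s5.
The least among these is s5.

s5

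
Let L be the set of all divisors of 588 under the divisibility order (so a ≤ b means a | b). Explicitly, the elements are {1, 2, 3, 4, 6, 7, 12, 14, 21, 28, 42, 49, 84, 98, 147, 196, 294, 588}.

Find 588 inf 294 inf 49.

49

In the divisibility order, the meet is the greatest common divisor: gcd(588, 294, 49) = 49.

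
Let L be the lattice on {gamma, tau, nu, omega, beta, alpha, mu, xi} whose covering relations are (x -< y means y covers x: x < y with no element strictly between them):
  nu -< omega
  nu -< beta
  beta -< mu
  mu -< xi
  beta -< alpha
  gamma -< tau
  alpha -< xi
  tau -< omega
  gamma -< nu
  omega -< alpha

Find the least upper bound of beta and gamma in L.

Common upper bounds of {beta, gamma}: alpha, beta, mu, xi.
The least among these is beta.

beta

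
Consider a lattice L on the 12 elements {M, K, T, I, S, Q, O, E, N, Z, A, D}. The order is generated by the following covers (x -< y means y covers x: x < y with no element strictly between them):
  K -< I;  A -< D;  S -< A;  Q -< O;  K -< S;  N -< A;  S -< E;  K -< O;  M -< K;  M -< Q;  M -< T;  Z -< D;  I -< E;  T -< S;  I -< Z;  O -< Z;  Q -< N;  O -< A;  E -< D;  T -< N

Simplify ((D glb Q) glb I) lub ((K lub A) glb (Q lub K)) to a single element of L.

O

D ∧ Q = Q
Q ∧ I = M
K ∨ A = A
Q ∨ K = O
A ∧ O = O
M ∨ O = O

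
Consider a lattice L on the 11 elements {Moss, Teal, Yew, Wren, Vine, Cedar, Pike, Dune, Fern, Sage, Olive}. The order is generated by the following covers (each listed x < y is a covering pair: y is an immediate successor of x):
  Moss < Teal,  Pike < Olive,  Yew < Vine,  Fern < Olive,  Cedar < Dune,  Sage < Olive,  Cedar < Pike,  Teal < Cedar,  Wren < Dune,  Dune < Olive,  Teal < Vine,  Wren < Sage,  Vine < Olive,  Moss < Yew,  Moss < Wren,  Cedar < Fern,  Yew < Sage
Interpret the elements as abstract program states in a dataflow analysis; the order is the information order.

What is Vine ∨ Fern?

Olive

Common upper bounds of {Vine, Fern}: Olive.
The least among these is Olive.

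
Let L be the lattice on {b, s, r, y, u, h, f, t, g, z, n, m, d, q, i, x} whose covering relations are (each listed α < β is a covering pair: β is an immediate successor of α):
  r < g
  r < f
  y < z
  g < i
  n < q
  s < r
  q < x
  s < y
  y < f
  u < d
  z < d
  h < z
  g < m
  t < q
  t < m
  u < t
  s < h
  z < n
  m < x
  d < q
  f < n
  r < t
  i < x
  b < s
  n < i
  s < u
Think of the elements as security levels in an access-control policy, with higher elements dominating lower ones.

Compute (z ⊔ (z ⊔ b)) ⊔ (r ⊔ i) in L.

z ∨ b = z
z ∨ z = z
r ∨ i = i
z ∨ i = i

i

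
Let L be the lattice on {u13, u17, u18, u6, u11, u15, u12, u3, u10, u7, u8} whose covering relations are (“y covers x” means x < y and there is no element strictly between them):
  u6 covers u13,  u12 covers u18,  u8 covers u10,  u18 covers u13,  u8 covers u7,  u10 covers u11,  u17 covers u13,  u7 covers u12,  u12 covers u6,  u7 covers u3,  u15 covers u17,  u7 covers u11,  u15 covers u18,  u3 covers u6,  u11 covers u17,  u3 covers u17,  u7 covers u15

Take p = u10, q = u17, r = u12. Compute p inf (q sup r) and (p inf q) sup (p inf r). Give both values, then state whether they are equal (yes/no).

q sup r = u7, so p inf (q sup r) = u10 inf u7 = u11.
p inf q = u17 and p inf r = u13, so (p inf q) sup (p inf r) = u17 sup u13 = u17.
Equal: no.

u11; u17; no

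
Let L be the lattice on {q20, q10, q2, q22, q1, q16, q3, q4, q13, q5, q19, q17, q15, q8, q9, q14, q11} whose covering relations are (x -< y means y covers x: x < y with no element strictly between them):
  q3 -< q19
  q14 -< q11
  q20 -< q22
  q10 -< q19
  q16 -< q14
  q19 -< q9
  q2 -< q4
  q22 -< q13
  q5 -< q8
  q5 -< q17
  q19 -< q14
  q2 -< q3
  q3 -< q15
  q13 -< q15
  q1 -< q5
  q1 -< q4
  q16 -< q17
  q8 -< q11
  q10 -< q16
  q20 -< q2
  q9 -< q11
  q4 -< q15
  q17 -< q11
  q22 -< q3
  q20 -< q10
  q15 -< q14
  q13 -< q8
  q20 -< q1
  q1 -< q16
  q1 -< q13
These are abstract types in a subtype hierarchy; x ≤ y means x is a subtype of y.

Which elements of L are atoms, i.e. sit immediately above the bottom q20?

q1, q10, q2, q22

The atoms are exactly the elements that cover q20: q1, q10, q2, q22.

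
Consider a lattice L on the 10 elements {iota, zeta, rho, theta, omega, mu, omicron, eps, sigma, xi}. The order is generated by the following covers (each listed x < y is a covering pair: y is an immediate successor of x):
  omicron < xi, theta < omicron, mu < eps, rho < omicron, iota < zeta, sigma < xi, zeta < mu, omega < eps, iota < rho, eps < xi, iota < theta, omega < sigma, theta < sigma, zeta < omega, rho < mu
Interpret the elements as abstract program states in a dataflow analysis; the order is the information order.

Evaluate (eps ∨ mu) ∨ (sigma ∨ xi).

eps ∨ mu = eps
sigma ∨ xi = xi
eps ∨ xi = xi

xi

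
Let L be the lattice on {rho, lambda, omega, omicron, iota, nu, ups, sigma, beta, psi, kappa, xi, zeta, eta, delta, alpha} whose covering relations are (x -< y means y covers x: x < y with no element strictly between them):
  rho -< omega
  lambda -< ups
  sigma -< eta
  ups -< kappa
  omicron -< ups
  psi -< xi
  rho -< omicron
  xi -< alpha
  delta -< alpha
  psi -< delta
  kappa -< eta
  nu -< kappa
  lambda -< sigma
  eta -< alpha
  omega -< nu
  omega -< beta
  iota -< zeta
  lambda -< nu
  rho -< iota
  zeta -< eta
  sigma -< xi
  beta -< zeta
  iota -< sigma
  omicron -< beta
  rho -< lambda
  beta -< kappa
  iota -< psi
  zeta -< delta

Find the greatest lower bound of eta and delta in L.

Common lower bounds of {eta, delta}: beta, iota, omega, omicron, rho, zeta.
The greatest among these is zeta.

zeta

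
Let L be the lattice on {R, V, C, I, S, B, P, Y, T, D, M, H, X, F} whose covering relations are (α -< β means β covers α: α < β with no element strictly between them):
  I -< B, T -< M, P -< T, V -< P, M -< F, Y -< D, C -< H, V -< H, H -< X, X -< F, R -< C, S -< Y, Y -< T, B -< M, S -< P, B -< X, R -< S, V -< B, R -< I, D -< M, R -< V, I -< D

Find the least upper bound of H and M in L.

F

Common upper bounds of {H, M}: F.
The least among these is F.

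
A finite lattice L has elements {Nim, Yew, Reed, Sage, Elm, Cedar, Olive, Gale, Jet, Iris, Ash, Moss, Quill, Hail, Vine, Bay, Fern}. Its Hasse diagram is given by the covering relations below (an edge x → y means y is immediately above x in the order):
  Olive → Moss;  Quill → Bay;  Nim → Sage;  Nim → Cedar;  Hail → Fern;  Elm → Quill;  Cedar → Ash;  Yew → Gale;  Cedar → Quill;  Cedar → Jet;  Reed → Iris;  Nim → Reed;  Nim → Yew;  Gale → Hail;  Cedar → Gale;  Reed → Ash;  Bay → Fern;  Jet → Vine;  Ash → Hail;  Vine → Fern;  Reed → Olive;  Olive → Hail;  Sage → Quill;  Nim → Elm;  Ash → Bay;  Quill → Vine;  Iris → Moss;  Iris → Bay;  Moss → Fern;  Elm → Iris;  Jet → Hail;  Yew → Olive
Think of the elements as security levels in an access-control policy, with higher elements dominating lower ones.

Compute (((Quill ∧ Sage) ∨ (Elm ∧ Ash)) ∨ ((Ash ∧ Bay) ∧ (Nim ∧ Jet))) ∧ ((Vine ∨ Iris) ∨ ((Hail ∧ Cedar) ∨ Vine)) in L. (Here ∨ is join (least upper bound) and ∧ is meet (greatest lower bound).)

Quill ∧ Sage = Sage
Elm ∧ Ash = Nim
Sage ∨ Nim = Sage
Ash ∧ Bay = Ash
Nim ∧ Jet = Nim
Ash ∧ Nim = Nim
Sage ∨ Nim = Sage
Vine ∨ Iris = Fern
Hail ∧ Cedar = Cedar
Cedar ∨ Vine = Vine
Fern ∨ Vine = Fern
Sage ∧ Fern = Sage

Sage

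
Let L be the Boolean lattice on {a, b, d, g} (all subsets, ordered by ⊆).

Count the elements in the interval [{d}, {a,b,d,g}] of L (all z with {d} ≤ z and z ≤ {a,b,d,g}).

The interval [{d}, {a,b,d,g}] = {{a,b,d,g}, {a,b,d}, {a,d,g}, {a,d}, {b,d,g}, {b,d}, {d,g}, {d}}, which has 8 elements.

8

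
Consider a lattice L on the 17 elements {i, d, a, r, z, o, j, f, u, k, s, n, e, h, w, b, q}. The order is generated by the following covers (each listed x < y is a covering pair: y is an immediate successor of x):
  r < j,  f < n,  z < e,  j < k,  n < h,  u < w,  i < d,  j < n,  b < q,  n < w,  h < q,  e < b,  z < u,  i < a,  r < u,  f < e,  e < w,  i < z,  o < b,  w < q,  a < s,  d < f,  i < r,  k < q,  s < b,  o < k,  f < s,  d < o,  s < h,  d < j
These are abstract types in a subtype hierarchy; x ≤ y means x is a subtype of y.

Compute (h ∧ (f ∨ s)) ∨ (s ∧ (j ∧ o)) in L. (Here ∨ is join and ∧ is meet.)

f ∨ s = s
h ∧ s = s
j ∧ o = d
s ∧ d = d
s ∨ d = s

s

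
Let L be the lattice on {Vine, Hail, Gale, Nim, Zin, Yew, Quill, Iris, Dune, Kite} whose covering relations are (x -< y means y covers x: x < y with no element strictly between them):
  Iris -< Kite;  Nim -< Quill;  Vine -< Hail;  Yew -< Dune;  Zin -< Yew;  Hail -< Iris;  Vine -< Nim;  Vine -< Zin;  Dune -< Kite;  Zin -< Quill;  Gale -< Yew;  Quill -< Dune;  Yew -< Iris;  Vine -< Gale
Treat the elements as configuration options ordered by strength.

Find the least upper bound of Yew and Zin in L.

Common upper bounds of {Yew, Zin}: Dune, Iris, Kite, Yew.
The least among these is Yew.

Yew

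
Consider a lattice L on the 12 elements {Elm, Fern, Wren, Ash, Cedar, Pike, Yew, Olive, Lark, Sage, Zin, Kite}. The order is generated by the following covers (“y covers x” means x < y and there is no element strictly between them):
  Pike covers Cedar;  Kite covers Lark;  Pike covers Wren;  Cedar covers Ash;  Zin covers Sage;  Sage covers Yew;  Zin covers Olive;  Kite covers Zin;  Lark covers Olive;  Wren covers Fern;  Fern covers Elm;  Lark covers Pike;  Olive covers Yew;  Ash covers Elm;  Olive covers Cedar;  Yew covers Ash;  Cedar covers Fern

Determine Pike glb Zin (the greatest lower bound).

Common lower bounds of {Pike, Zin}: Ash, Cedar, Elm, Fern.
The greatest among these is Cedar.

Cedar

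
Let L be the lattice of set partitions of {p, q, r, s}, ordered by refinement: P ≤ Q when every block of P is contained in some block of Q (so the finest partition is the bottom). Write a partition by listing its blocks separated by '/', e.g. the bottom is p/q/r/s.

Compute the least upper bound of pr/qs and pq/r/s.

pqrs

Common upper bounds of {pr/qs, pq/r/s}: pqrs.
The least among these is pqrs.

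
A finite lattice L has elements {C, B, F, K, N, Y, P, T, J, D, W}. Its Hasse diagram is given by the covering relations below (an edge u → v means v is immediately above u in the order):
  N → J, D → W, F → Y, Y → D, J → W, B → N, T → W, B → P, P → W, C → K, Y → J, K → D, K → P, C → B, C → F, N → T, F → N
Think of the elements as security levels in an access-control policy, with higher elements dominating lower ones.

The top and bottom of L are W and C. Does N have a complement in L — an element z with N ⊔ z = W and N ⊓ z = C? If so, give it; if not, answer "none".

K

Need z with N ∨ z = W and N ∧ z = C.
Checking each element gives: K.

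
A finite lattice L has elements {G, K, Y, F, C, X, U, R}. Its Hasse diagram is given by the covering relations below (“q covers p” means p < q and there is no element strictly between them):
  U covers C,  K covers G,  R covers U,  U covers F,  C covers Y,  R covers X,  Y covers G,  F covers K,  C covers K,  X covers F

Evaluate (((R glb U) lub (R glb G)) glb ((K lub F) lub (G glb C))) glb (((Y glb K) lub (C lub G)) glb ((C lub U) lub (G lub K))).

R ∧ U = U
R ∧ G = G
U ∨ G = U
K ∨ F = F
G ∧ C = G
F ∨ G = F
U ∧ F = F
Y ∧ K = G
C ∨ G = C
G ∨ C = C
C ∨ U = U
G ∨ K = K
U ∨ K = U
C ∧ U = C
F ∧ C = K

K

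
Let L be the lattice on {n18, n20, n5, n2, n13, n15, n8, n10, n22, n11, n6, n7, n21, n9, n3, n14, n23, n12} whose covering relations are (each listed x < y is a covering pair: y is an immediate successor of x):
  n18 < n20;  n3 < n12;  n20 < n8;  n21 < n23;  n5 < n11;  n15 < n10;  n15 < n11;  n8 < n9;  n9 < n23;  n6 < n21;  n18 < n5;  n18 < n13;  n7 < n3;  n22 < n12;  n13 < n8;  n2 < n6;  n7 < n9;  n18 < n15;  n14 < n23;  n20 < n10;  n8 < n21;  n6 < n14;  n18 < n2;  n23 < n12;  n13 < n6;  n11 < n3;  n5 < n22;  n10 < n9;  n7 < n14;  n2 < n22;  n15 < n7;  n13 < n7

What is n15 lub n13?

n7

Common upper bounds of {n15, n13}: n12, n14, n23, n3, n7, n9.
The least among these is n7.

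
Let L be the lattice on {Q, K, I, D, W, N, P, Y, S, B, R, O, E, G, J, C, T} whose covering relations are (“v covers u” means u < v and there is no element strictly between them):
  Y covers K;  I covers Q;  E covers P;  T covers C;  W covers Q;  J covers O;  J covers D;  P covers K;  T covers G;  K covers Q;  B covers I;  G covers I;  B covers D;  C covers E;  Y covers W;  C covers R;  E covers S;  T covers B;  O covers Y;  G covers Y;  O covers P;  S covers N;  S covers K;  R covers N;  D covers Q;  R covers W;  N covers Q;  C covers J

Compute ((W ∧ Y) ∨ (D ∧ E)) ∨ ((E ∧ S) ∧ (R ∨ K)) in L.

W ∧ Y = W
D ∧ E = Q
W ∨ Q = W
E ∧ S = S
R ∨ K = C
S ∧ C = S
W ∨ S = C

C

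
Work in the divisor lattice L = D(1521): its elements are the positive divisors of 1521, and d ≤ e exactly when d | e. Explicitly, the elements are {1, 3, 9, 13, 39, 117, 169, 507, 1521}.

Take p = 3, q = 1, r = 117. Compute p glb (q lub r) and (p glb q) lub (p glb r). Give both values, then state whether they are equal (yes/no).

q lub r = 117, so p glb (q lub r) = 3 glb 117 = 3.
p glb q = 1 and p glb r = 3, so (p glb q) lub (p glb r) = 1 lub 3 = 3.
Equal: yes.

3; 3; yes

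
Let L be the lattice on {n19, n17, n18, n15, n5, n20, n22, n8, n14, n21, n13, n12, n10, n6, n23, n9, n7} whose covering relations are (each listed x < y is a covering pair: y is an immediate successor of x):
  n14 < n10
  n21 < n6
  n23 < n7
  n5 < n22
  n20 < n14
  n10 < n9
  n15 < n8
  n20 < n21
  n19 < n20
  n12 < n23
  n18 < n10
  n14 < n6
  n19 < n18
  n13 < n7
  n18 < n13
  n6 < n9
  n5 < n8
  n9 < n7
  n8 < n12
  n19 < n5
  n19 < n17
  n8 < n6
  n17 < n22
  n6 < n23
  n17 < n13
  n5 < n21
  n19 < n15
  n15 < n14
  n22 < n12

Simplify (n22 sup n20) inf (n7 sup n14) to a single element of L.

n23

n22 ∨ n20 = n23
n7 ∨ n14 = n7
n23 ∧ n7 = n23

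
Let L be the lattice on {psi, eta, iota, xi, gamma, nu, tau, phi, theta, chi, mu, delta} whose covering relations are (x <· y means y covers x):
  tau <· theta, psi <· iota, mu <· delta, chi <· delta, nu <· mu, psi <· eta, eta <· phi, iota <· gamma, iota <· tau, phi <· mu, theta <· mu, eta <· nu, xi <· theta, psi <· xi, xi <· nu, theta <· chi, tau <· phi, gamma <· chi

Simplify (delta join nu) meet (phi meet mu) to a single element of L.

phi

delta ∨ nu = delta
phi ∧ mu = phi
delta ∧ phi = phi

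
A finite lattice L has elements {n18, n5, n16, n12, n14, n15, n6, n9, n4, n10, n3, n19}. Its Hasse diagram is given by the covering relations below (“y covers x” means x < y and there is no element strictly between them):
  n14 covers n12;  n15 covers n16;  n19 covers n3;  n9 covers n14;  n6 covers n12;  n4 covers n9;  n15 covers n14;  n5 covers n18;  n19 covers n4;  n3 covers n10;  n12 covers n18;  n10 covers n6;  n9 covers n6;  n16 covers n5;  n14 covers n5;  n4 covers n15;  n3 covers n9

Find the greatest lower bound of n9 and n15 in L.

n14

Common lower bounds of {n9, n15}: n12, n14, n18, n5.
The greatest among these is n14.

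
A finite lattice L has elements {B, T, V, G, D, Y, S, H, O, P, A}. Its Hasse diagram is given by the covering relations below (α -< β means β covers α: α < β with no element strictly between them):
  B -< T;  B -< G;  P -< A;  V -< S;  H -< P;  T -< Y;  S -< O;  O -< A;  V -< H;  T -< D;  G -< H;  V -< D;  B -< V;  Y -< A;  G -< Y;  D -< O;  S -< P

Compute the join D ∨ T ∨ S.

Common upper bounds of {D, T, S}: A, O.
The least among these is O.

O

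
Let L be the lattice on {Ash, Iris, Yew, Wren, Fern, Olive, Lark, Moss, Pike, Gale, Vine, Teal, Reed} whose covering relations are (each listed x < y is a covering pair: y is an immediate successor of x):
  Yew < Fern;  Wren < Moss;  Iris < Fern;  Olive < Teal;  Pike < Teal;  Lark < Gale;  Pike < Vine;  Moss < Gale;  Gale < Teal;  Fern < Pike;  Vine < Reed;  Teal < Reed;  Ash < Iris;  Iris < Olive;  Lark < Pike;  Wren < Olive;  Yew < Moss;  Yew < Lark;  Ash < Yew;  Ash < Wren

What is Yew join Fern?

Fern

Common upper bounds of {Yew, Fern}: Fern, Pike, Reed, Teal, Vine.
The least among these is Fern.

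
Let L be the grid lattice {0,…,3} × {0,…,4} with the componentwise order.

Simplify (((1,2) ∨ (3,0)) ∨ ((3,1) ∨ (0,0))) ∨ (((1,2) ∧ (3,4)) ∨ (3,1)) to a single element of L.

(1,2) ∨ (3,0) = (3,2)
(3,1) ∨ (0,0) = (3,1)
(3,2) ∨ (3,1) = (3,2)
(1,2) ∧ (3,4) = (1,2)
(1,2) ∨ (3,1) = (3,2)
(3,2) ∨ (3,2) = (3,2)

(3,2)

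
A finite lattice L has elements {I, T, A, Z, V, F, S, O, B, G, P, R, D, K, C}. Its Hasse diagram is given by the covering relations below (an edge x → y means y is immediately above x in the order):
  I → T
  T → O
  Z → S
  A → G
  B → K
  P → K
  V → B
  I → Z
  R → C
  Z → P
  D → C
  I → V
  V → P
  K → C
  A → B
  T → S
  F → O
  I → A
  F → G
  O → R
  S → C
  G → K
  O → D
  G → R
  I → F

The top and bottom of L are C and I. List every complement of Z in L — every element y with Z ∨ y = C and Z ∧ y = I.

Need y with Z ∨ y = C and Z ∧ y = I.
Checking each element gives: D, O, R.

D, O, R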